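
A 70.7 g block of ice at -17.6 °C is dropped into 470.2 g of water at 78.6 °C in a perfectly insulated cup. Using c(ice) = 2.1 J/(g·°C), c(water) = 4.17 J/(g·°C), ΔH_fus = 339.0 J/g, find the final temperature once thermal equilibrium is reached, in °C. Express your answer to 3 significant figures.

T_f = 56.5 °C

Heat to bring ice to 0 °C and melt it: q₁ = 70.7×2.1×17.6 + 70.7×339.0 = 26580 J
Heat the water can supply cooling to 0 °C: 470.2×4.17×78.6 = 154114 J > q₁, so all ice melts.
Energy balance: 470.2×4.17×(78.6 − T) = 26580 + 70.7×4.17×(T − 0)
1960.734(78.6 − T) = 26580 + 294.819 T
154114 − 26580 = 2255.553 T
T = 127534 / 2255.553 = 56.54 °C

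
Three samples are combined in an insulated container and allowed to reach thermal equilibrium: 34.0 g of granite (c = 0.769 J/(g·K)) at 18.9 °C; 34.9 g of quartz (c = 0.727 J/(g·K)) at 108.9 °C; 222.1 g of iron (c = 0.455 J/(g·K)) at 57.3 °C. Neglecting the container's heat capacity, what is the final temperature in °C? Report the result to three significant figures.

T_f = 59.3 °C

Σ mᵢcᵢ(T − Tᵢ) = 0  ⇒  T = Σ mᵢcᵢTᵢ / Σ mᵢcᵢ
Σ mᵢcᵢ = 34.0×0.769 + 34.9×0.727 + 222.1×0.455 = 152.5738
Σ mᵢcᵢTᵢ = 26.146×18.9 + 25.3723×108.9 + 101.0555×57.3 = 9047.7
T = 9047.7 / 152.5738 = 59.30 °C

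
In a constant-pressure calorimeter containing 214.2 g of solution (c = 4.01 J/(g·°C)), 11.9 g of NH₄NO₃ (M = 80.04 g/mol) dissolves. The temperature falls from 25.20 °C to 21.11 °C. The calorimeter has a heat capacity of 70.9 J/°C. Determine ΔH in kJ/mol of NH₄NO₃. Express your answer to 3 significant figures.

ΔH = 25.6 kJ/mol

|ΔT| = |21.11 − 25.20| = 4.09 °C
|q_surr| = (214.2 × 4.01 + 70.9) × 4.09 = 929.842 × 4.09 = 3803 J
n(NH₄NO₃) = 11.9 / 80.04 = 0.1487 mol
Temperature fell, so q_rxn = +|q_surr| = 3.803 kJ
ΔH = q_rxn / n = 25.57 kJ/mol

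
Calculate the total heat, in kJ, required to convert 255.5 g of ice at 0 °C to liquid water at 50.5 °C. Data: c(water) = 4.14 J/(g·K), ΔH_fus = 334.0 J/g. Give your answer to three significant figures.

q1 (melt at 0 °C): 255.5 × 334.0 = 85337 J
q2 (heat water 0.0→50.5 °C): 255.5 × 4.14 × 50.5 = 53417 J
Total: 85337 + 53417 = 138754 J = 139 kJ

q = 139 kJ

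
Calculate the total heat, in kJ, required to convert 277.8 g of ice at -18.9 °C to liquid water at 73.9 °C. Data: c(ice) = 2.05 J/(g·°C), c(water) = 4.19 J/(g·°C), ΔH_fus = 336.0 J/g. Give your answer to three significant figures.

q = 190 kJ

q1 (heat ice -18.9→0.0 °C): 277.8 × 2.05 × 18.9 = 10763 J
q2 (melt at 0 °C): 277.8 × 336.0 = 93341 J
q3 (heat water 0.0→73.9 °C): 277.8 × 4.19 × 73.9 = 86018 J
Total: 10763 + 93341 + 86018 = 190122 J = 190 kJ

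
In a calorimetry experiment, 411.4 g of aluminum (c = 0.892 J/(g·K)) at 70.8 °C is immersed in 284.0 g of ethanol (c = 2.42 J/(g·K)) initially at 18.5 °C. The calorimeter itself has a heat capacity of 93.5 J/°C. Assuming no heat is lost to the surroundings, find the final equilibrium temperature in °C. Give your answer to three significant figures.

T_f = 35.2 °C

Heat lost by aluminum = heat gained by ethanol + calorimeter.
(411.4)(0.892)(70.8 − T) = [(284.0)(2.42) + 93.5](T − 18.5)
366.9688 (70.8 − T) = 780.78 (T − 18.5)
25981 − 366.9688 T = 780.78 T − 14444
40425 = 1147.7488 T
T = 35.22 °C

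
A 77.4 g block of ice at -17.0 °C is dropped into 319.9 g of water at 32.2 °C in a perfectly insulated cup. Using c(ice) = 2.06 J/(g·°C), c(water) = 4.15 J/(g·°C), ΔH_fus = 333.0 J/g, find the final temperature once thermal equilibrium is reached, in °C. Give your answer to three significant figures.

T_f = 8.65 °C

Heat to bring ice to 0 °C and melt it: q₁ = 77.4×2.06×17.0 + 77.4×333.0 = 28485 J
Heat the water can supply cooling to 0 °C: 319.9×4.15×32.2 = 42748.2 J > q₁, so all ice melts.
Energy balance: 319.9×4.15×(32.2 − T) = 28485 + 77.4×4.15×(T − 0)
1327.585(32.2 − T) = 28485 + 321.21 T
42748.2 − 28485 = 1648.795 T
T = 14263.2 / 1648.795 = 8.651 °C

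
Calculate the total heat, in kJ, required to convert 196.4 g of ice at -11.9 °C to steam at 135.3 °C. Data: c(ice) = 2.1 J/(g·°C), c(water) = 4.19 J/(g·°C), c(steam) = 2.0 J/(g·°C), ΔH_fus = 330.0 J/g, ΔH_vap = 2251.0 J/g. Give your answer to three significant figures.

q = 608 kJ

q1 (heat ice -11.9→0.0 °C): 196.4 × 2.1 × 11.9 = 4908 J
q2 (melt at 0 °C): 196.4 × 330.0 = 64812 J
q3 (heat water 0.0→100.0 °C): 196.4 × 4.19 × 100.0 = 82292 J
q4 (vaporize at 100 °C): 196.4 × 2251.0 = 442096 J
q5 (heat steam 100.0→135.3 °C): 196.4 × 2.0 × 35.3 = 13866 J
Total: 4908 + 64812 + 82292 + 442096 + 13866 = 607974 J = 608 kJ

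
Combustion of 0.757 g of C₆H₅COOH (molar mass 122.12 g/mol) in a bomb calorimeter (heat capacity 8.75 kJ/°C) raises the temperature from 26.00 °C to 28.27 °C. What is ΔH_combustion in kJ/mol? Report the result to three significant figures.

ΔT = 28.27 − 26.00 = 2.27 °C
q_cal = C_cal × ΔT = 8.75 × 2.27 = 19.8625 kJ
n = 0.757 / 122.12 = 0.006199 mol
q_rxn = −q_cal = -19.8625 kJ
ΔH = -19.8625 / 0.006199 = -3204 kJ/mol

ΔH = -3200 kJ/mol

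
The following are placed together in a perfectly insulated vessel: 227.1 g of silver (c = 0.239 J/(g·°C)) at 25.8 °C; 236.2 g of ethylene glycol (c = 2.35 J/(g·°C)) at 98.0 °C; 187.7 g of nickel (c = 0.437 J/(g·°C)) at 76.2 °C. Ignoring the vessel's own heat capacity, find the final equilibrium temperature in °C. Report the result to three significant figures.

T_f = 89.7 °C

Σ mᵢcᵢ(T − Tᵢ) = 0  ⇒  T = Σ mᵢcᵢTᵢ / Σ mᵢcᵢ
Σ mᵢcᵢ = 227.1×0.239 + 236.2×2.35 + 187.7×0.437 = 691.3718
Σ mᵢcᵢTᵢ = 54.2769×25.8 + 555.07×98.0 + 82.0249×76.2 = 62048
T = 62048 / 691.3718 = 89.746 °C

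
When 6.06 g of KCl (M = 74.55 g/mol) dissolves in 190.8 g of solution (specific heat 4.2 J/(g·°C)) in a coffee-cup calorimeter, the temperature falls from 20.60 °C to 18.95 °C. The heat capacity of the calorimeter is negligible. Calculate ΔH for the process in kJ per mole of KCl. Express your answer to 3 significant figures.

ΔH = 16.3 kJ/mol

|ΔT| = |18.95 − 20.60| = 1.65 °C
|q_surr| = (190.8 × 4.2) × 1.65 = 801.36 × 1.65 = 1322 J
n(KCl) = 6.06 / 74.55 = 0.08129 mol
Temperature fell, so q_rxn = +|q_surr| = 1.322 kJ
ΔH = q_rxn / n = 16.26 kJ/mol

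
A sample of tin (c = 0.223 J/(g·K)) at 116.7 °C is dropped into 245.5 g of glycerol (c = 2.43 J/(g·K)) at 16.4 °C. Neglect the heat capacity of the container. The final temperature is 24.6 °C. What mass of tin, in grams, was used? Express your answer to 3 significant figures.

q_gained = (245.5 × 2.43) × (24.6 − 16.4) = 4892 J
q_lost = m × 0.223 × (116.7 − 24.6) = 20.5383 m
m = 4892 / 20.5383 = 238 g

m = 238 g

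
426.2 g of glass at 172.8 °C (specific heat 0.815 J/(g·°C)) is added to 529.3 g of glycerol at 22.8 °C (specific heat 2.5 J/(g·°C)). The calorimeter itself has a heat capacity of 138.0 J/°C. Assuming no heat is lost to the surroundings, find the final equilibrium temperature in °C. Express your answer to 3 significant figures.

Heat lost by glass = heat gained by glycerol + calorimeter.
(426.2)(0.815)(172.8 − T) = [(529.3)(2.5) + 138.0](T − 22.8)
347.353 (172.8 − T) = 1461.25 (T − 22.8)
60023 − 347.353 T = 1461.25 T − 33317
93340 = 1808.603 T
T = 51.61 °C

T_f = 51.6 °C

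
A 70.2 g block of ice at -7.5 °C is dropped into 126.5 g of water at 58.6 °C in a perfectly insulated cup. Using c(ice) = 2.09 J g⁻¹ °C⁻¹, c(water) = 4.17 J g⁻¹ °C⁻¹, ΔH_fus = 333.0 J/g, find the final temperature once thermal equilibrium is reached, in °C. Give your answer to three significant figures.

T_f = 7.85 °C

Heat to bring ice to 0 °C and melt it: q₁ = 70.2×2.09×7.5 + 70.2×333.0 = 24477 J
Heat the water can supply cooling to 0 °C: 126.5×4.17×58.6 = 30911.8 J > q₁, so all ice melts.
Energy balance: 126.5×4.17×(58.6 − T) = 24477 + 70.2×4.17×(T − 0)
527.505(58.6 − T) = 24477 + 292.734 T
30911.8 − 24477 = 820.239 T
T = 6434.8 / 820.239 = 7.845 °C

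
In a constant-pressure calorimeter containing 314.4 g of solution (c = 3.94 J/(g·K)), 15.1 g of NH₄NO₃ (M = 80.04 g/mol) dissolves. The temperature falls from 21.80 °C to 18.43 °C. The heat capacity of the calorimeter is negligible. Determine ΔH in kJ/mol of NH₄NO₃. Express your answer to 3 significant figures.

ΔH = 22.1 kJ/mol

|ΔT| = |18.43 − 21.80| = 3.37 °C
|q_surr| = (314.4 × 3.94) × 3.37 = 1238.736 × 3.37 = 4175 J
n(NH₄NO₃) = 15.1 / 80.04 = 0.1887 mol
Temperature fell, so q_rxn = +|q_surr| = 4.175 kJ
ΔH = q_rxn / n = 22.13 kJ/mol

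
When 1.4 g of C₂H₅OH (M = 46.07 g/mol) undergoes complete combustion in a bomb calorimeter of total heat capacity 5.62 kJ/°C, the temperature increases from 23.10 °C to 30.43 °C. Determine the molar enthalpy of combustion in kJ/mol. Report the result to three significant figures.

ΔH = -1360 kJ/mol

ΔT = 30.43 − 23.10 = 7.33 °C
q_cal = C_cal × ΔT = 5.62 × 7.33 = 41.1946 kJ
n = 1.4 / 46.07 = 0.03039 mol
q_rxn = −q_cal = -41.1946 kJ
ΔH = -41.1946 / 0.03039 = -1356 kJ/mol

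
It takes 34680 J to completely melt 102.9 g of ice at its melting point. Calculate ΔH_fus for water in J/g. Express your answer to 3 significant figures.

ΔH_fus = q / m = 34680 / 102.9 = 337 J/g

ΔH_fus = 337 J/g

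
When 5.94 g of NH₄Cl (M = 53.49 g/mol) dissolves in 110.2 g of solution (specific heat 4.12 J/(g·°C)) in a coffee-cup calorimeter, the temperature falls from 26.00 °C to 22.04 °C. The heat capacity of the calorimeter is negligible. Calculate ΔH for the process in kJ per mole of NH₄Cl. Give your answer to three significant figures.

|ΔT| = |22.04 − 26.00| = 3.96 °C
|q_surr| = (110.2 × 4.12) × 3.96 = 454.024 × 3.96 = 1798 J
n(NH₄Cl) = 5.94 / 53.49 = 0.1110 mol
Temperature fell, so q_rxn = +|q_surr| = 1.798 kJ
ΔH = q_rxn / n = 16.20 kJ/mol

ΔH = 16.2 kJ/mol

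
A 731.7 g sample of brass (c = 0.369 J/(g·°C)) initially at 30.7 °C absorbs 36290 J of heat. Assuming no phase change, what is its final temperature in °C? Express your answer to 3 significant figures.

T_f = 165 °C

ΔT = q / (m c) = 36290 / (731.7 × 0.369) = 134.4 °C
T_f = 30.7 + 134.4 = 165.1 °C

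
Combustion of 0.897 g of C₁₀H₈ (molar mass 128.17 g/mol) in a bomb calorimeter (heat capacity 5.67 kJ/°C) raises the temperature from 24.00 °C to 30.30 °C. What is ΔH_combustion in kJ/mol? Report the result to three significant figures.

ΔH = -5100 kJ/mol

ΔT = 30.30 − 24.00 = 6.30 °C
q_cal = C_cal × ΔT = 5.67 × 6.30 = 35.721 kJ
n = 0.897 / 128.17 = 0.006999 mol
q_rxn = −q_cal = -35.721 kJ
ΔH = -35.721 / 0.006999 = -5104 kJ/mol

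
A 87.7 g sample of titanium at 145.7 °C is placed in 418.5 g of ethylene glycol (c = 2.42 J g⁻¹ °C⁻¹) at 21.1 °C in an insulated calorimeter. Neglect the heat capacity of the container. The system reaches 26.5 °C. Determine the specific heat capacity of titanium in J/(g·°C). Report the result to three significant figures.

c = 0.523 J/(g·°C)

q_gained = (418.5 × 2.42) × (26.5 − 21.1) = 5469 J
q_lost = 87.7 × c × (145.7 − 26.5) = 10453.84 c
Set equal: c = 5469 / 10453.84 = 0.523 J/(g·°C)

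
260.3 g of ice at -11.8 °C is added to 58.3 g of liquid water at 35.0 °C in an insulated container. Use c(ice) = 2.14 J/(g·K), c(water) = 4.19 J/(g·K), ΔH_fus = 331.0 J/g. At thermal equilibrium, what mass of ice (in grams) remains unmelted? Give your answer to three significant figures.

Heat to warm all ice to 0 °C: 260.3×2.14×11.8 = 6573.1 J
Heat released by water cooling to 0 °C: 58.3×4.19×35.0 = 8549.7 J
8549.7 J < 6573.1 + 260.3×331.0 = 92732.4 J, so not all ice melts; final T = 0 °C.
Heat left for melting: 8549.7 − 6573.1 = 1976.6 J
Mass melted = 1976.6 / 331.0 = 5.972 g
Ice remaining = 260.3 − 5.972 = 254.328 g

m_ice remaining = 254 g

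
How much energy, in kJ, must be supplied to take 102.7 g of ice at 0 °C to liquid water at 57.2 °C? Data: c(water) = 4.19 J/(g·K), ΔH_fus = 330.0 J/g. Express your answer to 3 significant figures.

q1 (melt at 0 °C): 102.7 × 330.0 = 33891 J
q2 (heat water 0.0→57.2 °C): 102.7 × 4.19 × 57.2 = 24614 J
Total: 33891 + 24614 = 58505 J = 58.5 kJ

q = 58.5 kJ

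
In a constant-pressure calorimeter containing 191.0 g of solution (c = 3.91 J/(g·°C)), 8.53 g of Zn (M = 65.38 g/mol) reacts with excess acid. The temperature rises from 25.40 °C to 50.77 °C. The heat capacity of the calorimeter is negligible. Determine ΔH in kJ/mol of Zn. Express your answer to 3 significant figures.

|ΔT| = |50.77 − 25.40| = 25.37 °C
|q_surr| = (191.0 × 3.91) × 25.37 = 746.81 × 25.37 = 18950 J
n(Zn) = 8.53 / 65.38 = 0.1305 mol
Temperature rose, so q_rxn = −|q_surr| = -18.95 kJ
ΔH = q_rxn / n = -145.2 kJ/mol

ΔH = -145 kJ/mol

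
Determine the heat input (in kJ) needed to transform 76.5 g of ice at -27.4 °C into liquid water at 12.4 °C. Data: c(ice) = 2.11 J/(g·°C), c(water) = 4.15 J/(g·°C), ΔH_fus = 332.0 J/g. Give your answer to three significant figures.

q1 (heat ice -27.4→0.0 °C): 76.5 × 2.11 × 27.4 = 4423 J
q2 (melt at 0 °C): 76.5 × 332.0 = 25398 J
q3 (heat water 0.0→12.4 °C): 76.5 × 4.15 × 12.4 = 3937 J
Total: 4423 + 25398 + 3937 = 33758 J = 33.8 kJ

q = 33.8 kJ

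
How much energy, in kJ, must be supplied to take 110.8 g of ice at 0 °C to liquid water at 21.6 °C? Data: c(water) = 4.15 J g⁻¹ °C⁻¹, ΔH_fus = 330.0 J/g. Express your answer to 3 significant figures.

q = 46.5 kJ

q1 (melt at 0 °C): 110.8 × 330.0 = 36564 J
q2 (heat water 0.0→21.6 °C): 110.8 × 4.15 × 21.6 = 9932 J
Total: 36564 + 9932 = 46496 J = 46.5 kJ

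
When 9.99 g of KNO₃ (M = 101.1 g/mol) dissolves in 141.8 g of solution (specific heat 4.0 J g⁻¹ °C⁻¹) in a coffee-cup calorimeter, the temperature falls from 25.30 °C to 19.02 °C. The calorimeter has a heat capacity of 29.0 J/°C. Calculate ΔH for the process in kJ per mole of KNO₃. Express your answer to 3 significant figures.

ΔH = 37.9 kJ/mol

|ΔT| = |19.02 − 25.30| = 6.28 °C
|q_surr| = (141.8 × 4.0 + 29.0) × 6.28 = 596.2 × 6.28 = 3744 J
n(KNO₃) = 9.99 / 101.1 = 0.09881 mol
Temperature fell, so q_rxn = +|q_surr| = 3.744 kJ
ΔH = q_rxn / n = 37.89 kJ/mol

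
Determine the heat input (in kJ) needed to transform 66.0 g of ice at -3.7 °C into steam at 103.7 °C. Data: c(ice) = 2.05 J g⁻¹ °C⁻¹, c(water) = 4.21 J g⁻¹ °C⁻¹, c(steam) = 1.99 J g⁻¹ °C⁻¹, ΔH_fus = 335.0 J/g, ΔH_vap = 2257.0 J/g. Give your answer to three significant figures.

q = 200 kJ

q1 (heat ice -3.7→0.0 °C): 66.0 × 2.05 × 3.7 = 501 J
q2 (melt at 0 °C): 66.0 × 335.0 = 22110 J
q3 (heat water 0.0→100.0 °C): 66.0 × 4.21 × 100.0 = 27786 J
q4 (vaporize at 100 °C): 66.0 × 2257.0 = 148962 J
q5 (heat steam 100.0→103.7 °C): 66.0 × 1.99 × 3.7 = 486 J
Total: 501 + 22110 + 27786 + 148962 + 486 = 199845 J = 200 kJ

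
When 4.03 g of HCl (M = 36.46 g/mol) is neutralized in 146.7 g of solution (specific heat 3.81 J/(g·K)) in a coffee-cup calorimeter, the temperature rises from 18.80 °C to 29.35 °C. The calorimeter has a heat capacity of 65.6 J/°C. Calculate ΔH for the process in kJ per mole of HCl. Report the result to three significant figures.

|ΔT| = |29.35 − 18.80| = 10.55 °C
|q_surr| = (146.7 × 3.81 + 65.6) × 10.55 = 624.527 × 10.55 = 6589 J
n(HCl) = 4.03 / 36.46 = 0.1105 mol
Temperature rose, so q_rxn = −|q_surr| = -6.589 kJ
ΔH = q_rxn / n = -59.63 kJ/mol

ΔH = -59.6 kJ/mol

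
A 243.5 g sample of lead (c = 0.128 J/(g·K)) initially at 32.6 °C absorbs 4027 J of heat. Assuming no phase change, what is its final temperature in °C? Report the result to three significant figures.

T_f = 162 °C

ΔT = q / (m c) = 4027 / (243.5 × 0.128) = 129.2 °C
T_f = 32.6 + 129.2 = 161.8 °C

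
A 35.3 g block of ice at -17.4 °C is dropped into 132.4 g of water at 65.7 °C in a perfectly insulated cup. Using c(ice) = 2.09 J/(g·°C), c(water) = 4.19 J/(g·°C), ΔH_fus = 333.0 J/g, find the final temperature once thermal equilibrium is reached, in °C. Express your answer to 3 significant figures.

Heat to bring ice to 0 °C and melt it: q₁ = 35.3×2.09×17.4 + 35.3×333.0 = 13039 J
Heat the water can supply cooling to 0 °C: 132.4×4.19×65.7 = 36447.5 J > q₁, so all ice melts.
Energy balance: 132.4×4.19×(65.7 − T) = 13039 + 35.3×4.19×(T − 0)
554.756(65.7 − T) = 13039 + 147.907 T
36447.5 − 13039 = 702.663 T
T = 23408.5 / 702.663 = 33.31 °C

T_f = 33.3 °C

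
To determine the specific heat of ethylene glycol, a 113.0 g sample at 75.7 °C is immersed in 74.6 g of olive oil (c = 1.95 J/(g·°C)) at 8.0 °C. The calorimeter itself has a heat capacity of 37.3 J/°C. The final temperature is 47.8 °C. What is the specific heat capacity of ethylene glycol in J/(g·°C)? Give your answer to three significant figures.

c = 2.31 J/(g·°C)

q_gained = (74.6 × 1.95 + 37.3) × (47.8 − 8.0) = 7274 J
q_lost = 113.0 × c × (75.7 − 47.8) = 3152.7 c
Set equal: c = 7274 / 3152.7 = 2.31 J/(g·°C)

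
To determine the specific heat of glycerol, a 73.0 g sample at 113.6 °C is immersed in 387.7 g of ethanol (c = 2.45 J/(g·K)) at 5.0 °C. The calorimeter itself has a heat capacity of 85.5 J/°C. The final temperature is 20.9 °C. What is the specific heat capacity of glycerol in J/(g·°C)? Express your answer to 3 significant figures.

q_gained = (387.7 × 2.45 + 85.5) × (20.9 − 5.0) = 16460 J
q_lost = 73.0 × c × (113.6 − 20.9) = 6767.1 c
Set equal: c = 16460 / 6767.1 = 2.43 J/(g·°C)

c = 2.43 J/(g·°C)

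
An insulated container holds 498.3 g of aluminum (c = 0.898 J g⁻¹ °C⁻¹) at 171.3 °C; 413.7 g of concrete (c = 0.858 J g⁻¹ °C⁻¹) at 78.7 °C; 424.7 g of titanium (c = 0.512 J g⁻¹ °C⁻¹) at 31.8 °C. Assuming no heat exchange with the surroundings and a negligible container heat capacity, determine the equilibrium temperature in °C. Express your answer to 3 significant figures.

T_f = 109 °C

Σ mᵢcᵢ(T − Tᵢ) = 0  ⇒  T = Σ mᵢcᵢTᵢ / Σ mᵢcᵢ
Σ mᵢcᵢ = 498.3×0.898 + 413.7×0.858 + 424.7×0.512 = 1019.8744
Σ mᵢcᵢTᵢ = 447.4734×171.3 + 354.9546×78.7 + 217.4464×31.8 = 111500
T = 111500 / 1019.8744 = 109.3 °C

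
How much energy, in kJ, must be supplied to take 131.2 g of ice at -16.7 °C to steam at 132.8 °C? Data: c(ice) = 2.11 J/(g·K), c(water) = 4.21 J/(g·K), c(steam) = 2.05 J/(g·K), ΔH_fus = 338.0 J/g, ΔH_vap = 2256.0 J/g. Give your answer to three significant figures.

q = 409 kJ

q1 (heat ice -16.7→0.0 °C): 131.2 × 2.11 × 16.7 = 4623 J
q2 (melt at 0 °C): 131.2 × 338.0 = 44346 J
q3 (heat water 0.0→100.0 °C): 131.2 × 4.21 × 100.0 = 55235 J
q4 (vaporize at 100 °C): 131.2 × 2256.0 = 295987 J
q5 (heat steam 100.0→132.8 °C): 131.2 × 2.05 × 32.8 = 8822 J
Total: 4623 + 44346 + 55235 + 295987 + 8822 = 409013 J = 409 kJ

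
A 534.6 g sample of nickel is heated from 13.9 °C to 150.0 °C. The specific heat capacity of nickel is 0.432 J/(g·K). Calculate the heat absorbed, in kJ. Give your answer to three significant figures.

q = m c ΔT = 534.6 × 0.432 × (150.0 − 13.9)
q = 534.6 × 0.432 × 136.1 = 31430 J = 31.4 kJ

q = 31.4 kJ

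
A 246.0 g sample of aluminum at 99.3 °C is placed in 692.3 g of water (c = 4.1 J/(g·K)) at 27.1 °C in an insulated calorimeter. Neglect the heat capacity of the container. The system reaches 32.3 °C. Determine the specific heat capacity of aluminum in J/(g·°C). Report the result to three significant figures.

c = 0.896 J/(g·°C)

q_gained = (692.3 × 4.1) × (32.3 − 27.1) = 14760 J
q_lost = 246.0 × c × (99.3 − 32.3) = 16482 c
Set equal: c = 14760 / 16482 = 0.896 J/(g·°C)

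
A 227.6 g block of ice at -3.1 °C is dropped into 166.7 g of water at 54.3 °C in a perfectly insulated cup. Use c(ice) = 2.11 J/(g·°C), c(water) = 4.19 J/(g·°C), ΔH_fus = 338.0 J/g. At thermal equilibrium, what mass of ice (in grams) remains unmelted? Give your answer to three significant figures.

Heat to warm all ice to 0 °C: 227.6×2.11×3.1 = 1488.7 J
Heat released by water cooling to 0 °C: 166.7×4.19×54.3 = 37927 J
37927 J < 1488.7 + 227.6×338.0 = 78417.5 J, so not all ice melts; final T = 0 °C.
Heat left for melting: 37927 − 1488.7 = 36438.3 J
Mass melted = 36438.3 / 338.0 = 107.8 g
Ice remaining = 227.6 − 107.8 = 119.8 g

m_ice remaining = 120 g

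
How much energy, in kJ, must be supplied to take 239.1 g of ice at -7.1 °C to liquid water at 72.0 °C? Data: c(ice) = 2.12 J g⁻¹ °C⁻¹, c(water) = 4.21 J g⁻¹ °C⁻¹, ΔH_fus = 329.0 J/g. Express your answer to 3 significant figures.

q = 155 kJ

q1 (heat ice -7.1→0.0 °C): 239.1 × 2.12 × 7.1 = 3599 J
q2 (melt at 0 °C): 239.1 × 329.0 = 78664 J
q3 (heat water 0.0→72.0 °C): 239.1 × 4.21 × 72.0 = 72476 J
Total: 3599 + 78664 + 72476 = 154739 J = 155 kJ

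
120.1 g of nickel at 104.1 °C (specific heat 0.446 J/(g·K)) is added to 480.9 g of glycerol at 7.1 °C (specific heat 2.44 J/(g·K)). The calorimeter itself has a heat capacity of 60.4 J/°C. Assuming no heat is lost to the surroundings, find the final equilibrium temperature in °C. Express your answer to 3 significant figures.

T_f = 11.1 °C

Heat lost by nickel = heat gained by glycerol + calorimeter.
(120.1)(0.446)(104.1 − T) = [(480.9)(2.44) + 60.4](T − 7.1)
53.5646 (104.1 − T) = 1233.796 (T − 7.1)
5576.1 − 53.5646 T = 1233.796 T − 8760.0
14336.1 = 1287.3606 T
T = 11.14 °C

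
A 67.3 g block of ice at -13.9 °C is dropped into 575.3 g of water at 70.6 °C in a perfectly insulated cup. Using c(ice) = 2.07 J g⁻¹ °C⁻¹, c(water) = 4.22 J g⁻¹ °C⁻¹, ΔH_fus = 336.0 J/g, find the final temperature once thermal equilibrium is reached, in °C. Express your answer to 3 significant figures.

Heat to bring ice to 0 °C and melt it: q₁ = 67.3×2.07×13.9 + 67.3×336.0 = 24549 J
Heat the water can supply cooling to 0 °C: 575.3×4.22×70.6 = 171400 J > q₁, so all ice melts.
Energy balance: 575.3×4.22×(70.6 − T) = 24549 + 67.3×4.22×(T − 0)
2427.766(70.6 − T) = 24549 + 284.006 T
171400 − 24549 = 2711.772 T
T = 146851 / 2711.772 = 54.15 °C

T_f = 54.2 °C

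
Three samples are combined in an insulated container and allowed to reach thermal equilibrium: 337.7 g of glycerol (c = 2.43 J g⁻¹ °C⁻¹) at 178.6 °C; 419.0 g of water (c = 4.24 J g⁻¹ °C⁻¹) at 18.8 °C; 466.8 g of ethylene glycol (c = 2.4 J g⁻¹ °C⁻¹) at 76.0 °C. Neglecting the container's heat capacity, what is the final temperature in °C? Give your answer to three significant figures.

T_f = 71.3 °C

Σ mᵢcᵢ(T − Tᵢ) = 0  ⇒  T = Σ mᵢcᵢTᵢ / Σ mᵢcᵢ
Σ mᵢcᵢ = 337.7×2.43 + 419.0×4.24 + 466.8×2.4 = 3717.491
Σ mᵢcᵢTᵢ = 820.611×178.6 + 1776.56×18.8 + 1120.32×76.0 = 265100
T = 265100 / 3717.491 = 71.31 °C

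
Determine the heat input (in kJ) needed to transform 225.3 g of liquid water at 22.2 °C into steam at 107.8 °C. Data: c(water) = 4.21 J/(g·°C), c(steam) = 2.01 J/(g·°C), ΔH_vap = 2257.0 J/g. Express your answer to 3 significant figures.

q1 (heat water 22.2→100.0 °C): 225.3 × 4.21 × 77.8 = 73794 J
q2 (vaporize at 100 °C): 225.3 × 2257.0 = 508502 J
q3 (heat steam 100.0→107.8 °C): 225.3 × 2.01 × 7.8 = 3532 J
Total: 73794 + 508502 + 3532 = 585828 J = 586 kJ

q = 586 kJ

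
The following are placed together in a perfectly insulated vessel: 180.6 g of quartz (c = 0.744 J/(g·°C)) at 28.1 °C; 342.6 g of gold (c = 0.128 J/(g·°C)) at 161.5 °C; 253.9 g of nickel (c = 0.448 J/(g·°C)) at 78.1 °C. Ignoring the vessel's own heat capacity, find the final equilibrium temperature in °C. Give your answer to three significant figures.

T_f = 67.6 °C

Σ mᵢcᵢ(T − Tᵢ) = 0  ⇒  T = Σ mᵢcᵢTᵢ / Σ mᵢcᵢ
Σ mᵢcᵢ = 180.6×0.744 + 342.6×0.128 + 253.9×0.448 = 291.9664
Σ mᵢcᵢTᵢ = 134.3664×28.1 + 43.8528×161.5 + 113.7472×78.1 = 19742
T = 19742 / 291.9664 = 67.62 °C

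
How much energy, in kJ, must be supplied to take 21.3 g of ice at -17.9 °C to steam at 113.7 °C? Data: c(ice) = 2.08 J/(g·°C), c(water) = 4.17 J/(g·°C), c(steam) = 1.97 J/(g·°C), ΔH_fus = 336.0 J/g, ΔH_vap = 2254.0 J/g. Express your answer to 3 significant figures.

q1 (heat ice -17.9→0.0 °C): 21.3 × 2.08 × 17.9 = 793 J
q2 (melt at 0 °C): 21.3 × 336.0 = 7157 J
q3 (heat water 0.0→100.0 °C): 21.3 × 4.17 × 100.0 = 8882 J
q4 (vaporize at 100 °C): 21.3 × 2254.0 = 48010 J
q5 (heat steam 100.0→113.7 °C): 21.3 × 1.97 × 13.7 = 575 J
Total: 793 + 7157 + 8882 + 48010 + 575 = 65417 J = 65.4 kJ

q = 65.4 kJ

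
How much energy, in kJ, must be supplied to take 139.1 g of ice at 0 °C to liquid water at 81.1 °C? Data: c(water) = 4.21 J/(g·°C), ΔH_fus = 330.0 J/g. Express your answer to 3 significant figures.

q1 (melt at 0 °C): 139.1 × 330.0 = 45903 J
q2 (heat water 0.0→81.1 °C): 139.1 × 4.21 × 81.1 = 47493 J
Total: 45903 + 47493 = 93396 J = 93.4 kJ

q = 93.4 kJ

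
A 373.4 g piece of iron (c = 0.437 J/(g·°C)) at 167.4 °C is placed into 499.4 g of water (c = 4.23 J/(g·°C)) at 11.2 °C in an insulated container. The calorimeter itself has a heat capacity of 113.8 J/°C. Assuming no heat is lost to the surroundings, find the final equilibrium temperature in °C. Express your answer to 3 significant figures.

Heat lost by iron = heat gained by water + calorimeter.
(373.4)(0.437)(167.4 − T) = [(499.4)(4.23) + 113.8](T − 11.2)
163.1758 (167.4 − T) = 2226.262 (T − 11.2)
27316 − 163.1758 T = 2226.262 T − 24934
52250 = 2389.4378 T
T = 21.87 °C

T_f = 21.9 °C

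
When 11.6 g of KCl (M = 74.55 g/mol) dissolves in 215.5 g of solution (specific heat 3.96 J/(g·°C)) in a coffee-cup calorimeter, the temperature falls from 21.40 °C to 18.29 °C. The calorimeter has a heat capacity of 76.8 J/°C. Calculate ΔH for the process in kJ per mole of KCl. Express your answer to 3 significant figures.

ΔH = 18.6 kJ/mol

|ΔT| = |18.29 − 21.40| = 3.11 °C
|q_surr| = (215.5 × 3.96 + 76.8) × 3.11 = 930.18 × 3.11 = 2893 J
n(KCl) = 11.6 / 74.55 = 0.1556 mol
Temperature fell, so q_rxn = +|q_surr| = 2.893 kJ
ΔH = q_rxn / n = 18.59 kJ/mol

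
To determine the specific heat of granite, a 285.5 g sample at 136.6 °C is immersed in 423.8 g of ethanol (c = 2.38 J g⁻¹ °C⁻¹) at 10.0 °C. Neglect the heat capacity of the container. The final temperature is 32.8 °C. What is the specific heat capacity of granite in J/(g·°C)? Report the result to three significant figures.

c = 0.776 J/(g·°C)

q_gained = (423.8 × 2.38) × (32.8 − 10.0) = 23000 J
q_lost = 285.5 × c × (136.6 − 32.8) = 29634.9 c
Set equal: c = 23000 / 29634.9 = 0.776 J/(g·°C)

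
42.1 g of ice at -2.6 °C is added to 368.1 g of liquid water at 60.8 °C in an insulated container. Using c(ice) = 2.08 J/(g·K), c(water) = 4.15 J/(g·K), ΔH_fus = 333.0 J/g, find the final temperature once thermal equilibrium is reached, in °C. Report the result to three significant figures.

Heat to bring ice to 0 °C and melt it: q₁ = 42.1×2.08×2.6 + 42.1×333.0 = 14247 J
Heat the water can supply cooling to 0 °C: 368.1×4.15×60.8 = 92879.0 J > q₁, so all ice melts.
Energy balance: 368.1×4.15×(60.8 − T) = 14247 + 42.1×4.15×(T − 0)
1527.615(60.8 − T) = 14247 + 174.715 T
92879.0 − 14247 = 1702.330 T
T = 78632.0 / 1702.330 = 46.19 °C

T_f = 46.2 °C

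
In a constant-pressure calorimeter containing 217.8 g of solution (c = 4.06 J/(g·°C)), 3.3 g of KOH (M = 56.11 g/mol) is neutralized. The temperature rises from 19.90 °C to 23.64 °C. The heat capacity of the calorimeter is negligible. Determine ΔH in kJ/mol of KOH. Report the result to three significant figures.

ΔH = -56.2 kJ/mol

|ΔT| = |23.64 − 19.90| = 3.74 °C
|q_surr| = (217.8 × 4.06) × 3.74 = 884.268 × 3.74 = 3307 J
n(KOH) = 3.3 / 56.11 = 0.05881 mol
Temperature rose, so q_rxn = −|q_surr| = -3.307 kJ
ΔH = q_rxn / n = -56.23 kJ/mol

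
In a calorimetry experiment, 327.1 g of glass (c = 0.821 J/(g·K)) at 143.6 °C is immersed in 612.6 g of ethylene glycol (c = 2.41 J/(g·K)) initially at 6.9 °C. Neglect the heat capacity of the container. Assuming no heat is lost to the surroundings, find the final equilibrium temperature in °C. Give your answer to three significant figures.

Heat lost by glass = heat gained by ethylene glycol.
(327.1)(0.821)(143.6 − T) = (612.6)(2.41)(T − 6.9)
268.5491 (143.6 − T) = 1476.366 (T − 6.9)
38564 − 268.5491 T = 1476.366 T − 10187
48751 = 1744.9151 T
T = 27.94 °C

T_f = 27.9 °C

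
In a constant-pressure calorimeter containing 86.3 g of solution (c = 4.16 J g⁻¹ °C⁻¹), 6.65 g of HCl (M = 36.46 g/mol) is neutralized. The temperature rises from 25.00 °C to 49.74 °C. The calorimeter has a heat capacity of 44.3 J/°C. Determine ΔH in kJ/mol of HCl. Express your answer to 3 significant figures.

ΔH = -54.7 kJ/mol

|ΔT| = |49.74 − 25.00| = 24.74 °C
|q_surr| = (86.3 × 4.16 + 44.3) × 24.74 = 403.308 × 24.74 = 9978 J
n(HCl) = 6.65 / 36.46 = 0.1824 mol
Temperature rose, so q_rxn = −|q_surr| = -9.978 kJ
ΔH = q_rxn / n = -54.70 kJ/mol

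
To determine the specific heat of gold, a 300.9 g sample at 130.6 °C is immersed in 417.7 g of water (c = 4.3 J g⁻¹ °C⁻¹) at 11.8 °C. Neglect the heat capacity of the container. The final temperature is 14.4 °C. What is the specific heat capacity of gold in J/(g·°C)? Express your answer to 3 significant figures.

c = 0.134 J/(g·°C)

q_gained = (417.7 × 4.3) × (14.4 − 11.8) = 4670 J
q_lost = 300.9 × c × (130.6 − 14.4) = 34964.58 c
Set equal: c = 4670 / 34964.58 = 0.134 J/(g·°C)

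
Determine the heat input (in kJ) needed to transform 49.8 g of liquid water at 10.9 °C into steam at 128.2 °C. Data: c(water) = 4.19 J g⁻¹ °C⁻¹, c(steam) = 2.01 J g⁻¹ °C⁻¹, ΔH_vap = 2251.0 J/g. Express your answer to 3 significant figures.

q = 134 kJ

q1 (heat water 10.9→100.0 °C): 49.8 × 4.19 × 89.1 = 18592 J
q2 (vaporize at 100 °C): 49.8 × 2251.0 = 112100 J
q3 (heat steam 100.0→128.2 °C): 49.8 × 2.01 × 28.2 = 2823 J
Total: 18592 + 112100 + 2823 = 133515 J = 134 kJ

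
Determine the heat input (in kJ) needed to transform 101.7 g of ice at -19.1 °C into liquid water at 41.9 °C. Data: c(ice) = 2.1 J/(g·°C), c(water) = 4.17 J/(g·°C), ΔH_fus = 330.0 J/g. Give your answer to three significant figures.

q1 (heat ice -19.1→0.0 °C): 101.7 × 2.1 × 19.1 = 4079 J
q2 (melt at 0 °C): 101.7 × 330.0 = 33561 J
q3 (heat water 0.0→41.9 °C): 101.7 × 4.17 × 41.9 = 17769 J
Total: 4079 + 33561 + 17769 = 55409 J = 55.4 kJ

q = 55.4 kJ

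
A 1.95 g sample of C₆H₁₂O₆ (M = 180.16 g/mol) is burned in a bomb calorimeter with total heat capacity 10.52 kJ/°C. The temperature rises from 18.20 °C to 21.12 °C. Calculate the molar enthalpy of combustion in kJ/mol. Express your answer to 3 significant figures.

ΔT = 21.12 − 18.20 = 2.92 °C
q_cal = C_cal × ΔT = 10.52 × 2.92 = 30.7184 kJ
n = 1.95 / 180.16 = 0.01082 mol
q_rxn = −q_cal = -30.7184 kJ
ΔH = -30.7184 / 0.01082 = -2839 kJ/mol

ΔH = -2840 kJ/mol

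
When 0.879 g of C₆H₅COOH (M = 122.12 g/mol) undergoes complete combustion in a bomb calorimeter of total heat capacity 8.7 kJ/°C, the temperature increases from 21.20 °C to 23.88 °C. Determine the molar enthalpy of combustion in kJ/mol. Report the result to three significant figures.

ΔH = -3240 kJ/mol

ΔT = 23.88 − 21.20 = 2.68 °C
q_cal = C_cal × ΔT = 8.7 × 2.68 = 23.316 kJ
n = 0.879 / 122.12 = 0.007198 mol
q_rxn = −q_cal = -23.316 kJ
ΔH = -23.316 / 0.007198 = -3239 kJ/mol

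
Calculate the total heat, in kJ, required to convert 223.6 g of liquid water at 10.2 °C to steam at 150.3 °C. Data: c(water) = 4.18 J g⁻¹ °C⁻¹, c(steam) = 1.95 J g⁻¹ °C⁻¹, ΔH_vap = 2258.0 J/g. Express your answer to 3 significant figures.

q = 611 kJ

q1 (heat water 10.2→100.0 °C): 223.6 × 4.18 × 89.8 = 83931 J
q2 (vaporize at 100 °C): 223.6 × 2258.0 = 504889 J
q3 (heat steam 100.0→150.3 °C): 223.6 × 1.95 × 50.3 = 21932 J
Total: 83931 + 504889 + 21932 = 610752 J = 611 kJ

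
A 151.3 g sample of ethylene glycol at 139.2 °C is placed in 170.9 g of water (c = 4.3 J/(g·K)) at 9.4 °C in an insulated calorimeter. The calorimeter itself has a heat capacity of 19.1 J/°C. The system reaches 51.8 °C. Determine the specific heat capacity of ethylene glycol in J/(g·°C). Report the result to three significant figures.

c = 2.42 J/(g·°C)

q_gained = (170.9 × 4.3 + 19.1) × (51.8 − 9.4) = 31970 J
q_lost = 151.3 × c × (139.2 − 51.8) = 13223.62 c
Set equal: c = 31970 / 13223.62 = 2.42 J/(g·°C)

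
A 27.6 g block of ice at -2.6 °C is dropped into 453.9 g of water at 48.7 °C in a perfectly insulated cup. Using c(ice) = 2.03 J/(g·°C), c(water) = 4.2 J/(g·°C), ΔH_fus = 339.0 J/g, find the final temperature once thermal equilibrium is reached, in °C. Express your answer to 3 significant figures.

T_f = 41.2 °C

Heat to bring ice to 0 °C and melt it: q₁ = 27.6×2.03×2.6 + 27.6×339.0 = 9502.1 J
Heat the water can supply cooling to 0 °C: 453.9×4.2×48.7 = 92840.7 J > q₁, so all ice melts.
Energy balance: 453.9×4.2×(48.7 − T) = 9502.1 + 27.6×4.2×(T − 0)
1906.38(48.7 − T) = 9502.1 + 115.92 T
92840.7 − 9502.1 = 2022.30 T
T = 83338.6 / 2022.30 = 41.21 °C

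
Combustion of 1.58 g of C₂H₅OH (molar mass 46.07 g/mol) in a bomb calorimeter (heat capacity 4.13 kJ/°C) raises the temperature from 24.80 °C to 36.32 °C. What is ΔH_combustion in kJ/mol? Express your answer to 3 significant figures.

ΔT = 36.32 − 24.80 = 11.52 °C
q_cal = C_cal × ΔT = 4.13 × 11.52 = 47.5776 kJ
n = 1.58 / 46.07 = 0.03430 mol
q_rxn = −q_cal = -47.5776 kJ
ΔH = -47.5776 / 0.03430 = -1387 kJ/mol

ΔH = -1390 kJ/mol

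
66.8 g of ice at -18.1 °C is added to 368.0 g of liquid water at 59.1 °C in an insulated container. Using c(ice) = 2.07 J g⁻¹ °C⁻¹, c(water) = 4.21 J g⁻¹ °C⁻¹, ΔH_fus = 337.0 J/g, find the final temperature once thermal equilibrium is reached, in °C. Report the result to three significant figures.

T_f = 36.4 °C

Heat to bring ice to 0 °C and melt it: q₁ = 66.8×2.07×18.1 + 66.8×337.0 = 25014 J
Heat the water can supply cooling to 0 °C: 368.0×4.21×59.1 = 91562.4 J > q₁, so all ice melts.
Energy balance: 368.0×4.21×(59.1 − T) = 25014 + 66.8×4.21×(T − 0)
1549.28(59.1 − T) = 25014 + 281.228 T
91562.4 − 25014 = 1830.508 T
T = 66548.4 / 1830.508 = 36.36 °C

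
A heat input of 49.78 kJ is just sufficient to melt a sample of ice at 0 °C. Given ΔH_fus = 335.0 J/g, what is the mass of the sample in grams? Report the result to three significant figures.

m = 149 g

m = q / ΔH_fus = 49780 J / 335.0 J/g = 149 g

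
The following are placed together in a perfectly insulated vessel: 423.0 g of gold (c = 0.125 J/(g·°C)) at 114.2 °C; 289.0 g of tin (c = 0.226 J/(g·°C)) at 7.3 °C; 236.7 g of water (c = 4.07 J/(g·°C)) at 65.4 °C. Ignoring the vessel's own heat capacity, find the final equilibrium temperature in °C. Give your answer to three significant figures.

T_f = 64.3 °C

Σ mᵢcᵢ(T − Tᵢ) = 0  ⇒  T = Σ mᵢcᵢTᵢ / Σ mᵢcᵢ
Σ mᵢcᵢ = 423.0×0.125 + 289.0×0.226 + 236.7×4.07 = 1081.558
Σ mᵢcᵢTᵢ = 52.875×114.2 + 65.314×7.3 + 963.369×65.4 = 69519
T = 69519 / 1081.558 = 64.28 °C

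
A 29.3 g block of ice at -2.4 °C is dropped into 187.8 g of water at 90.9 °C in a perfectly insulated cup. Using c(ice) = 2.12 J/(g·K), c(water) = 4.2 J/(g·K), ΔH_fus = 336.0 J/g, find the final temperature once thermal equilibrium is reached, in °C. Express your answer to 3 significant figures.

Heat to bring ice to 0 °C and melt it: q₁ = 29.3×2.12×2.4 + 29.3×336.0 = 9993.9 J
Heat the water can supply cooling to 0 °C: 187.8×4.2×90.9 = 71698.3 J > q₁, so all ice melts.
Energy balance: 187.8×4.2×(90.9 − T) = 9993.9 + 29.3×4.2×(T − 0)
788.76(90.9 − T) = 9993.9 + 123.06 T
71698.3 − 9993.9 = 911.82 T
T = 61704.4 / 911.82 = 67.67 °C

T_f = 67.7 °C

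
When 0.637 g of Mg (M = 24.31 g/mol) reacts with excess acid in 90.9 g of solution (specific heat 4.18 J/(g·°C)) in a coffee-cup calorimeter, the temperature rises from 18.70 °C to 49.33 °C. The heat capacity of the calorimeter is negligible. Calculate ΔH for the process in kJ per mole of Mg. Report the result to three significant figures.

|ΔT| = |49.33 − 18.70| = 30.63 °C
|q_surr| = (90.9 × 4.18) × 30.63 = 379.962 × 30.63 = 11640 J
n(Mg) = 0.637 / 24.31 = 0.02620 mol
Temperature rose, so q_rxn = −|q_surr| = -11.64 kJ
ΔH = q_rxn / n = -444.3 kJ/mol

ΔH = -444 kJ/mol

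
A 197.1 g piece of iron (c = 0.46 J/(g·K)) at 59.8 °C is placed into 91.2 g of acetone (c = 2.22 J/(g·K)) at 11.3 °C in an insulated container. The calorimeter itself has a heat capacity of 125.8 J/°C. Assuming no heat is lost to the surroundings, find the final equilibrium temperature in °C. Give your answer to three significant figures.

Heat lost by iron = heat gained by acetone + calorimeter.
(197.1)(0.46)(59.8 − T) = [(91.2)(2.22) + 125.8](T − 11.3)
90.666 (59.8 − T) = 328.264 (T − 11.3)
5421.8 − 90.666 T = 328.264 T − 3709.4
9131.2 = 418.930 T
T = 21.80 °C

T_f = 21.8 °C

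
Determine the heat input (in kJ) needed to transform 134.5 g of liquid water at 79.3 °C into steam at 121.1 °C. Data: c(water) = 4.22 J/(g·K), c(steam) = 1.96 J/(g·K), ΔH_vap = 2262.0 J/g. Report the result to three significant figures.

q = 322 kJ

q1 (heat water 79.3→100.0 °C): 134.5 × 4.22 × 20.7 = 11749 J
q2 (vaporize at 100 °C): 134.5 × 2262.0 = 304239 J
q3 (heat steam 100.0→121.1 °C): 134.5 × 1.96 × 21.1 = 5562 J
Total: 11749 + 304239 + 5562 = 321550 J = 322 kJ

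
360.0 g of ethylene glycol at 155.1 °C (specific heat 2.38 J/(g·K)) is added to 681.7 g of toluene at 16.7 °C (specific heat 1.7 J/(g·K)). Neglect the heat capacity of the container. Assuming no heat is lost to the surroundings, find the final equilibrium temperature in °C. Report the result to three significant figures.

T_f = 75.5 °C

Heat lost by ethylene glycol = heat gained by toluene.
(360.0)(2.38)(155.1 − T) = (681.7)(1.7)(T − 16.7)
856.8 (155.1 − T) = 1158.89 (T − 16.7)
132890 − 856.8 T = 1158.89 T − 19353
152243 = 2015.69 T
T = 75.53 °C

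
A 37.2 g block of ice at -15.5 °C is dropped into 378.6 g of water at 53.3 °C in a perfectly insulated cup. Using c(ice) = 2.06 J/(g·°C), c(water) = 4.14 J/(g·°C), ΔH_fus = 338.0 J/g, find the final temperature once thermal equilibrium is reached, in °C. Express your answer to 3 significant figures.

T_f = 40.5 °C

Heat to bring ice to 0 °C and melt it: q₁ = 37.2×2.06×15.5 + 37.2×338.0 = 13761 J
Heat the water can supply cooling to 0 °C: 378.6×4.14×53.3 = 83542.6 J > q₁, so all ice melts.
Energy balance: 378.6×4.14×(53.3 − T) = 13761 + 37.2×4.14×(T − 0)
1567.404(53.3 − T) = 13761 + 154.008 T
83542.6 − 13761 = 1721.412 T
T = 69781.6 / 1721.412 = 40.54 °C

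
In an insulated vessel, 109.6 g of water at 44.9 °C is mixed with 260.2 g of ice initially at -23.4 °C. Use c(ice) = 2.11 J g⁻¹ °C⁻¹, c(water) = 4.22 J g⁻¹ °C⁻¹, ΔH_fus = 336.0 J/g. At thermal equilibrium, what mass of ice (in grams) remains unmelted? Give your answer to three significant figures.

Heat to warm all ice to 0 °C: 260.2×2.11×23.4 = 12847 J
Heat released by water cooling to 0 °C: 109.6×4.22×44.9 = 20767 J
20767 J < 12847 + 260.2×336.0 = 100274.2 J, so not all ice melts; final T = 0 °C.
Heat left for melting: 20767 − 12847 = 7920 J
Mass melted = 7920 / 336.0 = 23.57 g
Ice remaining = 260.2 − 23.57 = 236.63 g

m_ice remaining = 237 g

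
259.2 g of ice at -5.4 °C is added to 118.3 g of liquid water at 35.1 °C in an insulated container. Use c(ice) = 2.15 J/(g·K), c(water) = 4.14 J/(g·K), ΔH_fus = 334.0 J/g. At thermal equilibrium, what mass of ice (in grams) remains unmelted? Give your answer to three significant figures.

m_ice remaining = 217 g

Heat to warm all ice to 0 °C: 259.2×2.15×5.4 = 3009.3 J
Heat released by water cooling to 0 °C: 118.3×4.14×35.1 = 17191 J
17191 J < 3009.3 + 259.2×334.0 = 89582.1 J, so not all ice melts; final T = 0 °C.
Heat left for melting: 17191 − 3009.3 = 14181.7 J
Mass melted = 14181.7 / 334.0 = 42.46 g
Ice remaining = 259.2 − 42.46 = 216.74 g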